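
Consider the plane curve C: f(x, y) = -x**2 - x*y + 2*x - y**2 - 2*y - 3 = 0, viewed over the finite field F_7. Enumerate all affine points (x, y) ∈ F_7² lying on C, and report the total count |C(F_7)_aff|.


Affine F_7-points: {(1, 5), (1, 6), (2, 4), (2, 6), (3, 4), (3, 5)}; count = 6.

For each of the 49 pairs (x, y) ∈ F_7², evaluate f(x, y) mod 7. Record the zeros.
  x = 0: [0↦4, 1↦1, 2↦3, 3↦3, 4↦1, 5↦4, 6↦5]  zeros at y ∈ ∅
  x = 1: [0↦5, 1↦1, 2↦2, 3↦1, 4↦5, 5↦0, 6↦0]  zeros at y ∈ {5, 6}
  x = 2: [0↦4, 1↦6, 2↦6, 3↦4, 4↦0, 5↦1, 6↦0]  zeros at y ∈ {4, 6}
  x = 3: [0↦1, 1↦2, 2↦1, 3↦5, 4↦0, 5↦0, 6↦5]  zeros at y ∈ {4, 5}
  x = 4: [0↦3, 1↦3, 2↦1, 3↦4, 4↦5, 5↦4, 6↦1]  zeros at y ∈ ∅
  x = 5: [0↦3, 1↦2, 2↦6, 3↦1, 4↦1, 5↦6, 6↦2]  zeros at y ∈ ∅
  x = 6: [0↦1, 1↦6, 2↦2, 3↦3, 4↦2, 5↦6, 6↦1]  zeros at y ∈ ∅
Collecting zeros: affine points = {(1, 5), (1, 6), (2, 4), (2, 6), (3, 4), (3, 5)}.
Total count |C(F_7)_aff| = 6.


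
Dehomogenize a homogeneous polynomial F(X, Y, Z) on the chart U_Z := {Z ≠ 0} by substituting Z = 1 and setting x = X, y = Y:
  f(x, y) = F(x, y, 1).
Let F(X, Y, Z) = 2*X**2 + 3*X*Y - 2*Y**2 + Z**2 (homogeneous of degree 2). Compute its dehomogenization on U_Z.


f(x, y) = 2*x**2 + 3*x*y - 2*y**2 + 1

On U_Z we set Z = 1. Each monomial c·X^i·Y^j·Z^k in F becomes c·x^i·y^j·1^k = c·x^i·y^j.
Substituting Z = 1: F(X, Y, 1) = 2*x**2 + 3*x*y - 2*y**2 + 1.
Note: deg(f) ≤ deg(F) = 2; strict inequality happens when F is divisible by Z (lost terms).


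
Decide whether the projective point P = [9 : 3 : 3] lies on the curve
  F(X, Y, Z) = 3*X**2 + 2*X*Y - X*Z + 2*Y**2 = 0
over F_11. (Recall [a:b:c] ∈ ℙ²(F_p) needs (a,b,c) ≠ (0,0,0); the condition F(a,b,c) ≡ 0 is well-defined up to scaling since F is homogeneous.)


F(9,3,3) ≡ 2 (mod 11); P is NOT on the curve.

Evaluate F(9, 3, 3) term-by-term (mod 11).
  3*X**2 ↦ 3·81·1·1 = 243
  2*X*Y ↦ 2·9·3·1 = 54
  -X*Z ↦ -1·9·1·3 = -27
  2*Y**2 ↦ 2·1·9·1 = 18
Sum: F(9, 3, 3) = (243) + (54) + (-27) + (18) = 288.
Reducing mod 11: 288 ≡ 2 (mod 11).
Since F(a, b, c) ≡ 2 ≠ 0 (mod 11), P does NOT lie on the curve.


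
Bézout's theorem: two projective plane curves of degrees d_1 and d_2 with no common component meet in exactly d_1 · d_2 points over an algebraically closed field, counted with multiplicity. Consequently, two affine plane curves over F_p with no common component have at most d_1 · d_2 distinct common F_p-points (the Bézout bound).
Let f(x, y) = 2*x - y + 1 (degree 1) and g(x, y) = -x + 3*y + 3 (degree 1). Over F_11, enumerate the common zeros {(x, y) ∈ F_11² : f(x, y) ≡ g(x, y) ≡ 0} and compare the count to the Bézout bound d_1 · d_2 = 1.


Common zeros: {(1, 3)}; count = 1; Bézout bound = 1.

deg(f) = 1, deg(g) = 1, so Bézout bound = 1.
Scan x ∈ F_11. For each x, list the y ∈ F_11 with f(x, y) ≡ 0 and those with g(x, y) ≡ 0 (mod 11); the common zeros in that column are the intersection.
  x = 0: f ≡ 0 at y ∈ {1}; g ≡ 0 at y ∈ {10}; common: ∅.
  x = 1: f ≡ 0 at y ∈ {3}; g ≡ 0 at y ∈ {3}; common: {3}.
  x = 2: f ≡ 0 at y ∈ {5}; g ≡ 0 at y ∈ {7}; common: ∅.
  x = 3: f ≡ 0 at y ∈ {7}; g ≡ 0 at y ∈ {0}; common: ∅.
  x = 4: f ≡ 0 at y ∈ {9}; g ≡ 0 at y ∈ {4}; common: ∅.
  x = 5: f ≡ 0 at y ∈ {0}; g ≡ 0 at y ∈ {8}; common: ∅.
  x = 6: f ≡ 0 at y ∈ {2}; g ≡ 0 at y ∈ {1}; common: ∅.
  x = 7: f ≡ 0 at y ∈ {4}; g ≡ 0 at y ∈ {5}; common: ∅.
  x = 8: f ≡ 0 at y ∈ {6}; g ≡ 0 at y ∈ {9}; common: ∅.
  x = 9: f ≡ 0 at y ∈ {8}; g ≡ 0 at y ∈ {2}; common: ∅.
  x = 10: f ≡ 0 at y ∈ {10}; g ≡ 0 at y ∈ {6}; common: ∅.
Collecting: common zeros = {(1, 3)}, so the count is 1.
Comparison with the Bézout bound: 1 ≤ 1 = deg(f)·deg(g), as expected for curves with no common component (the bound is attained).


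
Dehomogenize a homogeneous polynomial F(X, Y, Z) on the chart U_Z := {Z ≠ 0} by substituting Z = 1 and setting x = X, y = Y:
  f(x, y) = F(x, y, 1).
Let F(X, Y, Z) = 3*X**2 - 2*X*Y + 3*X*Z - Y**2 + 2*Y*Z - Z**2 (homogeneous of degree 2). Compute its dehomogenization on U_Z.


f(x, y) = 3*x**2 - 2*x*y + 3*x - y**2 + 2*y - 1

On U_Z we set Z = 1. Each monomial c·X^i·Y^j·Z^k in F becomes c·x^i·y^j·1^k = c·x^i·y^j.
Substituting Z = 1: F(X, Y, 1) = 3*x**2 - 2*x*y + 3*x - y**2 + 2*y - 1.
Note: deg(f) ≤ deg(F) = 2; strict inequality happens when F is divisible by Z (lost terms).


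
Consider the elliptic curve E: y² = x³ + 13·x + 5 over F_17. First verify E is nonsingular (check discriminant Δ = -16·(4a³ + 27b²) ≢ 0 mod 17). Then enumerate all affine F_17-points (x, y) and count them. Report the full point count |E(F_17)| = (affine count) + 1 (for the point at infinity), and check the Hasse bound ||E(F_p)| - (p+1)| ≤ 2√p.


Affine points = {(1, 6), (1, 11), (4, 6), (4, 11), (5, 5), (5, 12), (8, 3), (8, 14), (9, 1), (9, 16), (10, 8), (10, 9), (11, 0), (12, 6), (12, 11), (13, 5), (13, 12), (16, 5), (16, 12)}; affine count = 19; |E(F_17)| = 20.

Discriminant check: Δ ∝ 4a³ + 27b² = 4·13³ + 27·5² = 4·2197 + 27·25 ≡ 11 (mod 17). Nonzero ⇒ E is nonsingular.
For each x ∈ F_17, compute rhs = x³ + 13·x + 5 mod 17, then count y ∈ F_17 with y² ≡ rhs.
  x = 0: rhs = 5, matching y values: none (0 points).
  x = 1: rhs = 2, matching y values: 6, 11 (2 points).
  x = 2: rhs = 5, matching y values: none (0 points).
  x = 3: rhs = 3, matching y values: none (0 points).
  x = 4: rhs = 2, matching y values: 6, 11 (2 points).
  x = 5: rhs = 8, matching y values: 5, 12 (2 points).
  x = 6: rhs = 10, matching y values: none (0 points).
  x = 7: rhs = 14, matching y values: none (0 points).
  x = 8: rhs = 9, matching y values: 3, 14 (2 points).
  x = 9: rhs = 1, matching y values: 1, 16 (2 points).
  x = 10: rhs = 13, matching y values: 8, 9 (2 points).
  x = 11: rhs = 0, matching y values: 0 (1 points).
  x = 12: rhs = 2, matching y values: 6, 11 (2 points).
  x = 13: rhs = 8, matching y values: 5, 12 (2 points).
  x = 14: rhs = 7, matching y values: none (0 points).
  x = 15: rhs = 5, matching y values: none (0 points).
  x = 16: rhs = 8, matching y values: 5, 12 (2 points).
Total affine count: 19.
Full point count |E(F_17)| = 19 + 1 = 20.
Hasse bound: |20 − (17+1)| = |2| = 2 ≤ 2√17 ≈ 8.2462 ✓.


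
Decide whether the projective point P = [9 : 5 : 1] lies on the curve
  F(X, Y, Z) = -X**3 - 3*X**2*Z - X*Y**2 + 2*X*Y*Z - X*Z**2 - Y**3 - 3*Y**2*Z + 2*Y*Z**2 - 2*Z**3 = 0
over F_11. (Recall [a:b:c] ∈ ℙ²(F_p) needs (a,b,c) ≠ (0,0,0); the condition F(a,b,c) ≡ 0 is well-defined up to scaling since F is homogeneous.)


F(9,5,1) ≡ 1 (mod 11); P is NOT on the curve.

Evaluate F(9, 5, 1) term-by-term (mod 11).
  -X**3 ↦ -1·729·1·1 = -729
  -3*X**2*Z ↦ -3·81·1·1 = -243
  -X*Y**2 ↦ -1·9·25·1 = -225
  2*X*Y*Z ↦ 2·9·5·1 = 90
  -X*Z**2 ↦ -1·9·1·1 = -9
  -Y**3 ↦ -1·1·125·1 = -125
  -3*Y**2*Z ↦ -3·1·25·1 = -75
  2*Y*Z**2 ↦ 2·1·5·1 = 10
  -2*Z**3 ↦ -2·1·1·1 = -2
Sum: F(9, 5, 1) = (-729) + (-243) + (-225) + (90) + (-9) + (-125) + (-75) + (10) + (-2) = -1308.
Reducing mod 11: -1308 ≡ 1 (mod 11).
Since F(a, b, c) ≡ 1 ≠ 0 (mod 11), P does NOT lie on the curve.


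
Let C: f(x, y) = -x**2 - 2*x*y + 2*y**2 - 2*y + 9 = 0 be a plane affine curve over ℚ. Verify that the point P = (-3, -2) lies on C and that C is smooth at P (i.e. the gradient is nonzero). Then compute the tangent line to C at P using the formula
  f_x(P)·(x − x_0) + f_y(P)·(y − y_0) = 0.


Tangent line at P: 10*x - 4*y + 22 = 0.

Step 1: f(-3, -2) = 0, so P lies on C.
Step 2: partial derivatives
  f_x(x, y) = -2*x - 2*y, f_y(x, y) = -2*x + 4*y - 2.
  f_x(P) = 10, f_y(P) = -4 (gradient nonzero, so P is smooth).
Step 3: tangent line at P: 10·(x − -3) + -4·(y − -2) = 0.
Expanding: 10*x - 4*y + 22 = 0.


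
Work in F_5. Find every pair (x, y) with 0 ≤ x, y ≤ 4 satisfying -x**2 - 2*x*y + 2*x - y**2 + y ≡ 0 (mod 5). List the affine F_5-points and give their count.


Affine F_5-points: {(0, 0), (0, 1), (1, 2), (2, 0), (2, 2)}; count = 5.

For each of the 25 pairs (x, y) ∈ F_5², evaluate f(x, y) mod 5. Record the zeros.
  x = 0: [0↦0, 1↦0, 2↦3, 3↦4, 4↦3]  zeros at y ∈ {0, 1}
  x = 1: [0↦1, 1↦4, 2↦0, 3↦4, 4↦1]  zeros at y ∈ {2}
  x = 2: [0↦0, 1↦1, 2↦0, 3↦2, 4↦2]  zeros at y ∈ {0, 2}
  x = 3: [0↦2, 1↦1, 2↦3, 3↦3, 4↦1]  zeros at y ∈ ∅
  x = 4: [0↦2, 1↦4, 2↦4, 3↦2, 4↦3]  zeros at y ∈ ∅
Collecting zeros: affine points = {(0, 0), (0, 1), (1, 2), (2, 0), (2, 2)}.
Total count |C(F_5)_aff| = 5.


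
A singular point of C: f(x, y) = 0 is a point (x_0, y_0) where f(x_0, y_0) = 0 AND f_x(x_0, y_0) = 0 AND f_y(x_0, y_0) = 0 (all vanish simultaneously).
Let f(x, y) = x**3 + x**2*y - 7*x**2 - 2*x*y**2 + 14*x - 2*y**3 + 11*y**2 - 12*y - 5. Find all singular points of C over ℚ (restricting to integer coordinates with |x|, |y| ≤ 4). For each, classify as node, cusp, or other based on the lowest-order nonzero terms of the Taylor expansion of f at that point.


Singular points: {(2, 1)}; classification: cusp.

Compute partial derivatives:
  f_x = 3*x**2 + 2*x*y - 14*x - 2*y**2 + 14.
  f_y = x**2 - 4*x*y - 6*y**2 + 22*y - 12.
Scan x_0 ∈ {−4, ..., 4}. For each x_0, f_y(x_0, y) is a polynomial in y; find its integer roots y ∈ {−4, ..., 4}, then test f_x and f at those candidates.
  x = -4: f_y(-4, y) = -6*y**2 + 38*y + 4; no integer root y with |y| ≤ 4.
  x = -3: f_y(-3, y) = -6*y**2 + 34*y - 3; no integer root y with |y| ≤ 4.
  x = -2: f_y(-2, y) = -6*y**2 + 30*y - 8; no integer root y with |y| ≤ 4.
  x = -1: f_y(-1, y) = -6*y**2 + 26*y - 11; no integer root y with |y| ≤ 4.
  x = 0: f_y(0, y) = -6*y**2 + 22*y - 12; vanishes at y ∈ {3}. (0, 3): f_x = -4 ≠ 0.
  x = 1: f_y(1, y) = -6*y**2 + 18*y - 11; no integer root y with |y| ≤ 4.
  x = 2: f_y(2, y) = -6*y**2 + 14*y - 8; vanishes at y ∈ {1}. (2, 1): f_x = 0, f = 0 — SINGULAR.
  x = 3: f_y(3, y) = -6*y**2 + 10*y - 3; no integer root y with |y| ≤ 4.
  x = 4: f_y(4, y) = -6*y**2 + 6*y + 4; no integer root y with |y| ≤ 4.
Only singular point on the grid: (2, 1).
Classify: substitute x = 2 + u, y = 1 + v and expand: f = u**3 + u**2*v - 2*u*v**2 - 2*v**3 + v**2.
No constant or linear terms (consistent with a singular point). Quadratic part: v**2. Cubic part: u**3 + u**2*v - 2*u*v**2 - 2*v**3.
The quadratic part v**2 is a perfect square, so there is a single (double) tangent line v = 0, i.e. y = 1. Restricting the cubic part to that line (v = 0) leaves u**3 ≠ 0, so f is not divisible by v and the branch is v² ≈ -u**3 to lowest order — this is a cusp.
Classification: cusp.


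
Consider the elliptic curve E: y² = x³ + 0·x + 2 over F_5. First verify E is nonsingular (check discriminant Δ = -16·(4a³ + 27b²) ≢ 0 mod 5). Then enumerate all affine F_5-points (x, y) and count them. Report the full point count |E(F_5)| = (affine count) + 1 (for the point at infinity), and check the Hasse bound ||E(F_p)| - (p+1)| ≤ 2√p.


Affine points = {(2, 0), (3, 2), (3, 3), (4, 1), (4, 4)}; affine count = 5; |E(F_5)| = 6.

Discriminant check: Δ ∝ 4a³ + 27b² = 4·0³ + 27·2² = 4·0 + 27·4 ≡ 3 (mod 5). Nonzero ⇒ E is nonsingular.
For each x ∈ F_5, compute rhs = x³ + 0·x + 2 mod 5, then count y ∈ F_5 with y² ≡ rhs.
  x = 0: rhs = 2, matching y values: none (0 points).
  x = 1: rhs = 3, matching y values: none (0 points).
  x = 2: rhs = 0, matching y values: 0 (1 points).
  x = 3: rhs = 4, matching y values: 2, 3 (2 points).
  x = 4: rhs = 1, matching y values: 1, 4 (2 points).
Total affine count: 5.
Full point count |E(F_5)| = 5 + 1 = 6.
Hasse bound: |6 − (5+1)| = |0| = 0 ≤ 2√5 ≈ 4.4721 ✓.


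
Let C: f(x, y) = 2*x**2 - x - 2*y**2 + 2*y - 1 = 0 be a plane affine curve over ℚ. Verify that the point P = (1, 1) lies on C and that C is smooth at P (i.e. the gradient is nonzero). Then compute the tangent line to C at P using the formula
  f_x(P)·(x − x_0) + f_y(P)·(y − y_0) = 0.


Tangent line at P: 3*x - 2*y - 1 = 0.

Step 1: f(1, 1) = 0, so P lies on C.
Step 2: partial derivatives
  f_x(x, y) = 4*x - 1, f_y(x, y) = 2 - 4*y.
  f_x(P) = 3, f_y(P) = -2 (gradient nonzero, so P is smooth).
Step 3: tangent line at P: 3·(x − 1) + -2·(y − 1) = 0.
Expanding: 3*x - 2*y - 1 = 0.


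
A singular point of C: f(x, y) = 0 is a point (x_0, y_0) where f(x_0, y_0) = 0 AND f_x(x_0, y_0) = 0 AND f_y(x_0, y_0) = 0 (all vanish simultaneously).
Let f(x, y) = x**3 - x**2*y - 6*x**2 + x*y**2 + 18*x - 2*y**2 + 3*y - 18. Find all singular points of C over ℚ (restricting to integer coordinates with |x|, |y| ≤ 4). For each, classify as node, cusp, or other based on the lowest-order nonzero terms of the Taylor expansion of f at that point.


Singular points: {(3, 3)}; classification: cusp.

Compute partial derivatives:
  f_x = 3*x**2 - 2*x*y - 12*x + y**2 + 18.
  f_y = -x**2 + 2*x*y - 4*y + 3.
Scan x_0 ∈ {−4, ..., 4}. For each x_0, f_y(x_0, y) is a polynomial in y; find its integer roots y ∈ {−4, ..., 4}, then test f_x and f at those candidates.
  x = -4: f_y(-4, y) = -12*y - 13; no integer root y with |y| ≤ 4.
  x = -3: f_y(-3, y) = -10*y - 6; no integer root y with |y| ≤ 4.
  x = -2: f_y(-2, y) = -8*y - 1; no integer root y with |y| ≤ 4.
  x = -1: f_y(-1, y) = 2 - 6*y; no integer root y with |y| ≤ 4.
  x = 0: f_y(0, y) = 3 - 4*y; no integer root y with |y| ≤ 4.
  x = 1: f_y(1, y) = 2 - 2*y; vanishes at y ∈ {1}. (1, 1): f_x = 8 ≠ 0.
  x = 2: f_y(2, y) = -1; no integer root y with |y| ≤ 4.
  x = 3: f_y(3, y) = 2*y - 6; vanishes at y ∈ {3}. (3, 3): f_x = 0, f = 0 — SINGULAR.
  x = 4: f_y(4, y) = 4*y - 13; no integer root y with |y| ≤ 4.
Only singular point on the grid: (3, 3).
Classify: substitute x = 3 + u, y = 3 + v and expand: f = u**3 - u**2*v + u*v**2 + v**2.
No constant or linear terms (consistent with a singular point). Quadratic part: v**2. Cubic part: u**3 - u**2*v + u*v**2.
The quadratic part v**2 is a perfect square, so there is a single (double) tangent line v = 0, i.e. y = 3. Restricting the cubic part to that line (v = 0) leaves u**3 ≠ 0, so f is not divisible by v and the branch is v² ≈ -u**3 to lowest order — this is a cusp.
Classification: cusp.


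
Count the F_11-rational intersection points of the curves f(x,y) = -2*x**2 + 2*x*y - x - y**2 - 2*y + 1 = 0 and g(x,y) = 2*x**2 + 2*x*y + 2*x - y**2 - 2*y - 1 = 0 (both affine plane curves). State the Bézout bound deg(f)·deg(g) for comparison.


Common zeros: ∅; count = 0; Bézout bound = 4.

deg(f) = 2, deg(g) = 2, so Bézout bound = 4.
Scan x ∈ F_11. For each x, list the y ∈ F_11 with f(x, y) ≡ 0 and those with g(x, y) ≡ 0 (mod 11); the common zeros in that column are the intersection.
  x = 0: f ≡ 0 at y ∈ ∅; g ≡ 0 at y ∈ {10}; common: ∅.
  x = 1: f ≡ 0 at y ∈ {3, 8}; g ≡ 0 at y ∈ {5, 6}; common: ∅.
  x = 2: f ≡ 0 at y ∈ {6, 7}; g ≡ 0 at y ∈ {0, 2}; common: ∅.
  x = 3: f ≡ 0 at y ∈ ∅; g ≡ 0 at y ∈ {6, 9}; common: ∅.
  x = 4: f ≡ 0 at y ∈ ∅; g ≡ 0 at y ∈ {1, 5}; common: ∅.
  x = 5: f ≡ 0 at y ∈ ∅; g ≡ 0 at y ∈ {1, 7}; common: ∅.
  x = 6: f ≡ 0 at y ∈ {0, 10}; g ≡ 0 at y ∈ {2, 8}; common: ∅.
  x = 7: f ≡ 0 at y ∈ {3, 9}; g ≡ 0 at y ∈ {4, 8}; common: ∅.
  x = 8: f ≡ 0 at y ∈ ∅; g ≡ 0 at y ∈ {0, 3}; common: ∅.
  x = 9: f ≡ 0 at y ∈ {6, 10}; g ≡ 0 at y ∈ {7, 9}; common: ∅.
  x = 10: f ≡ 0 at y ∈ {0, 7}; g ≡ 0 at y ∈ {3, 4}; common: ∅.
Collecting: common zeros = ∅, so the count is 0.
Comparison with the Bézout bound: 0 ≤ 4 = deg(f)·deg(g), as expected for curves with no common component (the affine F_11-count falls short of the bound because intersections may lie at infinity, over extension fields, or carry multiplicity).


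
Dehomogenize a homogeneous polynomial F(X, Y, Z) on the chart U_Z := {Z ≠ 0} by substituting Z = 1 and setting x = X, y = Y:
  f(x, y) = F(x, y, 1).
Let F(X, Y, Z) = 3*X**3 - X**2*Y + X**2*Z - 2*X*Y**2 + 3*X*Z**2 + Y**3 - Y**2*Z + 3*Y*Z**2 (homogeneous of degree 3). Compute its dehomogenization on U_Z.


f(x, y) = 3*x**3 - x**2*y + x**2 - 2*x*y**2 + 3*x + y**3 - y**2 + 3*y

On U_Z we set Z = 1. Each monomial c·X^i·Y^j·Z^k in F becomes c·x^i·y^j·1^k = c·x^i·y^j.
Substituting Z = 1: F(X, Y, 1) = 3*x**3 - x**2*y + x**2 - 2*x*y**2 + 3*x + y**3 - y**2 + 3*y.
Note: deg(f) ≤ deg(F) = 3; strict inequality happens when F is divisible by Z (lost terms).


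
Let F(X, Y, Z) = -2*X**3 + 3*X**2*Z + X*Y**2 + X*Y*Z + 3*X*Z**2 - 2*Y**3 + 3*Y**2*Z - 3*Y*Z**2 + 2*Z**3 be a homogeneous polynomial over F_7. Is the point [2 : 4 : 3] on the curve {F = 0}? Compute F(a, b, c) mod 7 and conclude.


F(2,4,3) ≡ 1 (mod 7); P is NOT on the curve.

Evaluate F(2, 4, 3) term-by-term (mod 7).
  -2*X**3 ↦ -2·8·1·1 = -16
  3*X**2*Z ↦ 3·4·1·3 = 36
  X*Y**2 ↦ 1·2·16·1 = 32
  X*Y*Z ↦ 1·2·4·3 = 24
  3*X*Z**2 ↦ 3·2·1·9 = 54
  -2*Y**3 ↦ -2·1·64·1 = -128
  3*Y**2*Z ↦ 3·1·16·3 = 144
  -3*Y*Z**2 ↦ -3·1·4·9 = -108
  2*Z**3 ↦ 2·1·1·27 = 54
Sum: F(2, 4, 3) = (-16) + (36) + (32) + (24) + (54) + (-128) + (144) + (-108) + (54) = 92.
Reducing mod 7: 92 ≡ 1 (mod 7).
Since F(a, b, c) ≡ 1 ≠ 0 (mod 7), P does NOT lie on the curve.


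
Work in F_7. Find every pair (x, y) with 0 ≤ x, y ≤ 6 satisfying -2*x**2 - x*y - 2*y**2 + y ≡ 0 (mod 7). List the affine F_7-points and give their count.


Affine F_7-points: {(0, 0), (0, 4), (2, 5), (3, 3), (5, 1), (5, 4), (6, 3), (6, 5)}; count = 8.

For each of the 49 pairs (x, y) ∈ F_7², evaluate f(x, y) mod 7. Record the zeros.
  x = 0: [0↦0, 1↦6, 2↦1, 3↦6, 4↦0, 5↦4, 6↦4]  zeros at y ∈ {0, 4}
  x = 1: [0↦5, 1↦3, 2↦4, 3↦1, 4↦1, 5↦4, 6↦3]  zeros at y ∈ ∅
  x = 2: [0↦6, 1↦3, 2↦3, 3↦6, 4↦5, 5↦0, 6↦5]  zeros at y ∈ {5}
  x = 3: [0↦3, 1↦6, 2↦5, 3↦0, 4↦5, 5↦6, 6↦3]  zeros at y ∈ {3}
  x = 4: [0↦3, 1↦5, 2↦3, 3↦4, 4↦1, 5↦1, 6↦4]  zeros at y ∈ ∅
  x = 5: [0↦6, 1↦0, 2↦4, 3↦4, 4↦0, 5↦6, 6↦1]  zeros at y ∈ {1, 4}
  x = 6: [0↦5, 1↦5, 2↦1, 3↦0, 4↦2, 5↦0, 6↦1]  zeros at y ∈ {3, 5}
Collecting zeros: affine points = {(0, 0), (0, 4), (2, 5), (3, 3), (5, 1), (5, 4), (6, 3), (6, 5)}.
Total count |C(F_7)_aff| = 8.


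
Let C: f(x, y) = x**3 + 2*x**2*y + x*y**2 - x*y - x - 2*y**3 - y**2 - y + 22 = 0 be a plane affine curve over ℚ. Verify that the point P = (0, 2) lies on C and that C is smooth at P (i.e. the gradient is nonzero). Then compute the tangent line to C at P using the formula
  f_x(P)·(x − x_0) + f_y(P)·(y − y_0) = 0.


Tangent line at P: x - 29*y + 58 = 0.

Step 1: f(0, 2) = 0, so P lies on C.
Step 2: partial derivatives
  f_x(x, y) = 3*x**2 + 4*x*y + y**2 - y - 1, f_y(x, y) = 2*x**2 + 2*x*y - x - 6*y**2 - 2*y - 1.
  f_x(P) = 1, f_y(P) = -29 (gradient nonzero, so P is smooth).
Step 3: tangent line at P: 1·(x − 0) + -29·(y − 2) = 0.
Expanding: x - 29*y + 58 = 0.


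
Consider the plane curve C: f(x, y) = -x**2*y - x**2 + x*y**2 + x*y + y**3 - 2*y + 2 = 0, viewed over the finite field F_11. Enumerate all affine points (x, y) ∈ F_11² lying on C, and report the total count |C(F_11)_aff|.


Affine F_11-points: {(1, 8), (3, 1), (4, 9), (5, 4), (5, 9), (6, 2), (7, 2), (7, 5), (7, 8), (9, 1), (9, 5), (9, 7), (10, 4)}; count = 13.

For each of the 121 pairs (x, y) ∈ F_11², evaluate f(x, y) mod 11. Record the zeros.
  x = 0: [0↦2, 1↦1, 2↦6, 3↦1, 4↦3, 5↦7, 6↦8, 7↦1, 8↦3, 9↦9, 10↦3]  zeros at y ∈ ∅
  x = 1: [0↦1, 1↦1, 2↦9, 3↦9, 4↦7, 5↦9, 6↦10, 7↦5, 8↦0, 9↦1, 10↦3]  zeros at y ∈ {8}
  x = 2: [0↦9, 1↦8, 2↦6, 3↦9, 4↦1, 5↦10, 6↦9, 7↦4, 8↦1, 9↦6, 10↦3]  zeros at y ∈ ∅
  x = 3: [0↦4, 1↦0, 2↦8, 3↦1, 4↦7, 5↦10, 6↦5, 7↦9, 8↦6, 9↦2, 10↦3]  zeros at y ∈ {1}
  x = 4: [0↦8, 1↦10, 2↦4, 3↦7, 4↦3, 5↦9, 6↦9, 7↦9, 8↦4, 9↦0, 10↦3]  zeros at y ∈ {9}
  x = 5: [0↦10, 1↦5, 2↦5, 3↦5, 4↦0, 5↦7, 6↦10, 7↦4, 8↦6, 9↦0, 10↦3]  zeros at y ∈ {4, 9}
  x = 6: [0↦10, 1↦7, 2↦0, 3↦6, 4↦9, 5↦4, 6↦8, 7↦5, 8↦1, 9↦2, 10↦3]  zeros at y ∈ {2}
  x = 7: [0↦8, 1↦5, 2↦0, 3↦10, 4↦8, 5↦0, 6↦3, 7↦1, 8↦0, 9↦6, 10↦3]  zeros at y ∈ {2, 5, 8}
  x = 8: [0↦4, 1↦10, 2↦5, 3↦6, 4↦8, 5↦6, 6↦6, 7↦3, 8↦3, 9↦1, 10↦3]  zeros at y ∈ ∅
  x = 9: [0↦9, 1↦0, 2↦4, 3↦5, 4↦9, 5↦0, 6↦6, 7↦0, 8↦10, 9↦9, 10↦3]  zeros at y ∈ {1, 5, 7}
  x = 10: [0↦1, 1↦8, 2↦8, 3↦7, 4↦0, 5↦4, 6↦3, 7↦3, 8↦10, 9↦8, 10↦3]  zeros at y ∈ {4}
Collecting zeros: affine points = {(1, 8), (3, 1), (4, 9), (5, 4), (5, 9), (6, 2), (7, 2), (7, 5), (7, 8), (9, 1), (9, 5), (9, 7), (10, 4)}.
Total count |C(F_11)_aff| = 13.


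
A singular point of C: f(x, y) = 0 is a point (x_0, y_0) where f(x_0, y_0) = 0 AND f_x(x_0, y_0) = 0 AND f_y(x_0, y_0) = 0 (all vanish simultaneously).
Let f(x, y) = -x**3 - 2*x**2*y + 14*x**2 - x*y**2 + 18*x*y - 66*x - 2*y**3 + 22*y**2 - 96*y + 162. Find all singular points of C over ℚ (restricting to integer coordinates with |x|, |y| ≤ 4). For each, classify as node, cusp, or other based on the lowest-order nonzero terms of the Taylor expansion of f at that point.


Singular points: {(3, 3)}; classification: node.

Compute partial derivatives:
  f_x = -3*x**2 - 4*x*y + 28*x - y**2 + 18*y - 66.
  f_y = -2*x**2 - 2*x*y + 18*x - 6*y**2 + 44*y - 96.
Scan x_0 ∈ {−4, ..., 4}. For each x_0, f_y(x_0, y) is a polynomial in y; find its integer roots y ∈ {−4, ..., 4}, then test f_x and f at those candidates.
  x = -4: f_y(-4, y) = -6*y**2 + 52*y - 200; no integer root y with |y| ≤ 4.
  x = -3: f_y(-3, y) = -6*y**2 + 50*y - 168; no integer root y with |y| ≤ 4.
  x = -2: f_y(-2, y) = -6*y**2 + 48*y - 140; no integer root y with |y| ≤ 4.
  x = -1: f_y(-1, y) = -6*y**2 + 46*y - 116; no integer root y with |y| ≤ 4.
  x = 0: f_y(0, y) = -6*y**2 + 44*y - 96; no integer root y with |y| ≤ 4.
  x = 1: f_y(1, y) = -6*y**2 + 42*y - 80; no integer root y with |y| ≤ 4.
  x = 2: f_y(2, y) = -6*y**2 + 40*y - 68; no integer root y with |y| ≤ 4.
  x = 3: f_y(3, y) = -6*y**2 + 38*y - 60; vanishes at y ∈ {3}. (3, 3): f_x = 0, f = 0 — SINGULAR.
  x = 4: f_y(4, y) = -6*y**2 + 36*y - 56; no integer root y with |y| ≤ 4.
Only singular point on the grid: (3, 3).
Classify: substitute x = 3 + u, y = 3 + v and expand: f = -u**3 - 2*u**2*v - u**2 - u*v**2 - 2*v**3 + v**2.
No constant or linear terms (consistent with a singular point). Quadratic part: -u**2 + v**2. Cubic part: -u**3 - 2*u**2*v - u*v**2 - 2*v**3.
The quadratic part v**2 - u**2 = (v − u)(v + u) splits into two distinct linear factors, so there are two distinct tangent lines y − 3 = ±(x − 3) — this is a node (ordinary double point).
Classification: node.


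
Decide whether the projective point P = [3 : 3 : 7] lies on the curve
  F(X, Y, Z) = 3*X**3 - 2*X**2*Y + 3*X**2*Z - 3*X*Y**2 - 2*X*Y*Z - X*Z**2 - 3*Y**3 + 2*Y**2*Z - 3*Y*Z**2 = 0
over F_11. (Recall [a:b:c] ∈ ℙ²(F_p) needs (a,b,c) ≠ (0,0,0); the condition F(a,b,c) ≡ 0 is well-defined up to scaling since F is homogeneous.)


F(3,3,7) ≡ 5 (mod 11); P is NOT on the curve.

Evaluate F(3, 3, 7) term-by-term (mod 11).
  3*X**3 ↦ 3·27·1·1 = 81
  -2*X**2*Y ↦ -2·9·3·1 = -54
  3*X**2*Z ↦ 3·9·1·7 = 189
  -3*X*Y**2 ↦ -3·3·9·1 = -81
  -2*X*Y*Z ↦ -2·3·3·7 = -126
  -X*Z**2 ↦ -1·3·1·49 = -147
  -3*Y**3 ↦ -3·1·27·1 = -81
  2*Y**2*Z ↦ 2·1·9·7 = 126
  -3*Y*Z**2 ↦ -3·1·3·49 = -441
Sum: F(3, 3, 7) = (81) + (-54) + (189) + (-81) + (-126) + (-147) + (-81) + (126) + (-441) = -534.
Reducing mod 11: -534 ≡ 5 (mod 11).
Since F(a, b, c) ≡ 5 ≠ 0 (mod 11), P does NOT lie on the curve.


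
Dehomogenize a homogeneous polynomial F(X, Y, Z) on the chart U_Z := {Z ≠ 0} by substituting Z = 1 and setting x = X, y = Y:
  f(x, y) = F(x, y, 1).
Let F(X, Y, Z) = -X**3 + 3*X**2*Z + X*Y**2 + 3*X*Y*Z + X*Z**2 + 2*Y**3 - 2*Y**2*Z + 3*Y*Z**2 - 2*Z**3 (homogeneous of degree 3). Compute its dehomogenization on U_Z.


f(x, y) = -x**3 + 3*x**2 + x*y**2 + 3*x*y + x + 2*y**3 - 2*y**2 + 3*y - 2

On U_Z we set Z = 1. Each monomial c·X^i·Y^j·Z^k in F becomes c·x^i·y^j·1^k = c·x^i·y^j.
Substituting Z = 1: F(X, Y, 1) = -x**3 + 3*x**2 + x*y**2 + 3*x*y + x + 2*y**3 - 2*y**2 + 3*y - 2.
Note: deg(f) ≤ deg(F) = 3; strict inequality happens when F is divisible by Z (lost terms).


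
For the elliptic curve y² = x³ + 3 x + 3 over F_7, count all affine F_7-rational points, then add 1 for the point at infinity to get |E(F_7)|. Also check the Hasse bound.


Affine points = {(1, 0), (3, 2), (3, 5), (4, 3), (4, 4)}; affine count = 5; |E(F_7)| = 6.

Discriminant check: Δ ∝ 4a³ + 27b² = 4·3³ + 27·3² = 4·27 + 27·9 ≡ 1 (mod 7). Nonzero ⇒ E is nonsingular.
For each x ∈ F_7, compute rhs = x³ + 3·x + 3 mod 7, then count y ∈ F_7 with y² ≡ rhs.
  x = 0: rhs = 3, matching y values: none (0 points).
  x = 1: rhs = 0, matching y values: 0 (1 points).
  x = 2: rhs = 3, matching y values: none (0 points).
  x = 3: rhs = 4, matching y values: 2, 5 (2 points).
  x = 4: rhs = 2, matching y values: 3, 4 (2 points).
  x = 5: rhs = 3, matching y values: none (0 points).
  x = 6: rhs = 6, matching y values: none (0 points).
Total affine count: 5.
Full point count |E(F_7)| = 5 + 1 = 6.
Hasse bound: |6 − (7+1)| = |-2| = 2 ≤ 2√7 ≈ 5.2915 ✓.


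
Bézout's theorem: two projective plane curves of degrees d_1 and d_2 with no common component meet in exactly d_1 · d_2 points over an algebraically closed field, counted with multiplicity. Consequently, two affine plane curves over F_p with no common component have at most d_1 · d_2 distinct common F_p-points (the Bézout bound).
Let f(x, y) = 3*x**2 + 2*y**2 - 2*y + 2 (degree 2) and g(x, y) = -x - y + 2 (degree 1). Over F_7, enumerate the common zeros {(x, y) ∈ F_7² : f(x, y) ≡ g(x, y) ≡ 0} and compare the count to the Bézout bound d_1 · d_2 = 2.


Common zeros: {(2, 0)}; count = 1; Bézout bound = 2.

deg(f) = 2, deg(g) = 1, so Bézout bound = 2.
Scan x ∈ F_7. For each x, list the y ∈ F_7 with f(x, y) ≡ 0 and those with g(x, y) ≡ 0 (mod 7); the common zeros in that column are the intersection.
  x = 0: f ≡ 0 at y ∈ {3, 5}; g ≡ 0 at y ∈ {2}; common: ∅.
  x = 1: f ≡ 0 at y ∈ ∅; g ≡ 0 at y ∈ {1}; common: ∅.
  x = 2: f ≡ 0 at y ∈ {0, 1}; g ≡ 0 at y ∈ {0}; common: {0}.
  x = 3: f ≡ 0 at y ∈ ∅; g ≡ 0 at y ∈ {6}; common: ∅.
  x = 4: f ≡ 0 at y ∈ ∅; g ≡ 0 at y ∈ {5}; common: ∅.
  x = 5: f ≡ 0 at y ∈ {0, 1}; g ≡ 0 at y ∈ {4}; common: ∅.
  x = 6: f ≡ 0 at y ∈ ∅; g ≡ 0 at y ∈ {3}; common: ∅.
Collecting: common zeros = {(2, 0)}, so the count is 1.
Comparison with the Bézout bound: 1 ≤ 2 = deg(f)·deg(g), as expected for curves with no common component (the affine F_7-count falls short of the bound because intersections may lie at infinity, over extension fields, or carry multiplicity).


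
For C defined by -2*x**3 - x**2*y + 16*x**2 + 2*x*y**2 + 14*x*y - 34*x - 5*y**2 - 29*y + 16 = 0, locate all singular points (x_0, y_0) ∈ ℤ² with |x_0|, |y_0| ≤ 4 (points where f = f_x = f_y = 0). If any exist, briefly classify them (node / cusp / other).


Singular points: {(3, -2)}; classification: cusp.

Compute partial derivatives:
  f_x = -6*x**2 - 2*x*y + 32*x + 2*y**2 + 14*y - 34.
  f_y = -x**2 + 4*x*y + 14*x - 10*y - 29.
Scan x_0 ∈ {−4, ..., 4}. For each x_0, f_y(x_0, y) is a polynomial in y; find its integer roots y ∈ {−4, ..., 4}, then test f_x and f at those candidates.
  x = -4: f_y(-4, y) = -26*y - 101; no integer root y with |y| ≤ 4.
  x = -3: f_y(-3, y) = -22*y - 80; no integer root y with |y| ≤ 4.
  x = -2: f_y(-2, y) = -18*y - 61; no integer root y with |y| ≤ 4.
  x = -1: f_y(-1, y) = -14*y - 44; no integer root y with |y| ≤ 4.
  x = 0: f_y(0, y) = -10*y - 29; no integer root y with |y| ≤ 4.
  x = 1: f_y(1, y) = -6*y - 16; no integer root y with |y| ≤ 4.
  x = 2: f_y(2, y) = -2*y - 5; no integer root y with |y| ≤ 4.
  x = 3: f_y(3, y) = 2*y + 4; vanishes at y ∈ {-2}. (3, -2): f_x = 0, f = 0 — SINGULAR.
  x = 4: f_y(4, y) = 6*y + 11; no integer root y with |y| ≤ 4.
Only singular point on the grid: (3, -2).
Classify: substitute x = 3 + u, y = -2 + v and expand: f = -2*u**3 - u**2*v + 2*u*v**2 + v**2.
No constant or linear terms (consistent with a singular point). Quadratic part: v**2. Cubic part: -2*u**3 - u**2*v + 2*u*v**2.
The quadratic part v**2 is a perfect square, so there is a single (double) tangent line v = 0, i.e. y = -2. Restricting the cubic part to that line (v = 0) leaves -2*u**3 ≠ 0, so f is not divisible by v and the branch is v² ≈ 2*u**3 to lowest order — this is a cusp.
Classification: cusp.


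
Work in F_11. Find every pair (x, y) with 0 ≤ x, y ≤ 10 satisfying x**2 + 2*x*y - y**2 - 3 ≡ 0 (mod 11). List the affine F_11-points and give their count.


Affine F_11-points: {(2, 6), (2, 9), (3, 1), (3, 5), (5, 0), (5, 10), (6, 0), (6, 1), (8, 6), (8, 10), (9, 2), (9, 5)}; count = 12.

For each of the 121 pairs (x, y) ∈ F_11², evaluate f(x, y) mod 11. Record the zeros.
  x = 0: [0↦8, 1↦7, 2↦4, 3↦10, 4↦3, 5↦5, 6↦5, 7↦3, 8↦10, 9↦4, 10↦7]  zeros at y ∈ ∅
  x = 1: [0↦9, 1↦10, 2↦9, 3↦6, 4↦1, 5↦5, 6↦7, 7↦7, 8↦5, 9↦1, 10↦6]  zeros at y ∈ ∅
  x = 2: [0↦1, 1↦4, 2↦5, 3↦4, 4↦1, 5↦7, 6↦0, 7↦2, 8↦2, 9↦0, 10↦7]  zeros at y ∈ {6, 9}
  x = 3: [0↦6, 1↦0, 2↦3, 3↦4, 4↦3, 5↦0, 6↦6, 7↦10, 8↦1, 9↦1, 10↦10]  zeros at y ∈ {1, 5}
  x = 4: [0↦2, 1↦9, 2↦3, 3↦6, 4↦7, 5↦6, 6↦3, 7↦9, 8↦2, 9↦4, 10↦4]  zeros at y ∈ ∅
  x = 5: [0↦0, 1↦9, 2↦5, 3↦10, 4↦2, 5↦3, 6↦2, 7↦10, 8↦5, 9↦9, 10↦0]  zeros at y ∈ {0, 10}
  x = 6: [0↦0, 1↦0, 2↦9, 3↦5, 4↦10, 5↦2, 6↦3, 7↦2, 8↦10, 9↦5, 10↦9]  zeros at y ∈ {0, 1}
  x = 7: [0↦2, 1↦4, 2↦4, 3↦2, 4↦9, 5↦3, 6↦6, 7↦7, 8↦6, 9↦3, 10↦9]  zeros at y ∈ ∅
  x = 8: [0↦6, 1↦10, 2↦1, 3↦1, 4↦10, 5↦6, 6↦0, 7↦3, 8↦4, 9↦3, 10↦0]  zeros at y ∈ {6, 10}
  x = 9: [0↦1, 1↦7, 2↦0, 3↦2, 4↦2, 5↦0, 6↦7, 7↦1, 8↦4, 9↦5, 10↦4]  zeros at y ∈ {2, 5}
  x = 10: [0↦9, 1↦6, 2↦1, 3↦5, 4↦7, 5↦7, 6↦5, 7↦1, 8↦6, 9↦9, 10↦10]  zeros at y ∈ ∅
Collecting zeros: affine points = {(2, 6), (2, 9), (3, 1), (3, 5), (5, 0), (5, 10), (6, 0), (6, 1), (8, 6), (8, 10), (9, 2), (9, 5)}.
Total count |C(F_11)_aff| = 12.


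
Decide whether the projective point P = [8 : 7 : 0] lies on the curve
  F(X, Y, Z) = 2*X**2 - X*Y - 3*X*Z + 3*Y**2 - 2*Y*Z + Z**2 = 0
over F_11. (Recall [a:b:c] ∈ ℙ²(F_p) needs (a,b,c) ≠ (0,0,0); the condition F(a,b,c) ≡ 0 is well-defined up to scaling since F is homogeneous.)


F(8,7,0) ≡ 10 (mod 11); P is NOT on the curve.

Evaluate F(8, 7, 0) term-by-term (mod 11).
  2*X**2 ↦ 2·64·1·1 = 128
  -X*Y ↦ -1·8·7·1 = -56
  -3*X*Z ↦ -3·8·1·0 = 0
  3*Y**2 ↦ 3·1·49·1 = 147
  -2*Y*Z ↦ -2·1·7·0 = 0
  Z**2 ↦ 1·1·1·0 = 0
Sum: F(8, 7, 0) = (128) + (-56) + (0) + (147) + (0) + (0) = 219.
Reducing mod 11: 219 ≡ 10 (mod 11).
Since F(a, b, c) ≡ 10 ≠ 0 (mod 11), P does NOT lie on the curve.


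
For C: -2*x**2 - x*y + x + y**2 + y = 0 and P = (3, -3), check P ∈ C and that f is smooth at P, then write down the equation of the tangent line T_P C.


Tangent line at P: -8*x - 8*y = 0.

Step 1: f(3, -3) = 0, so P lies on C.
Step 2: partial derivatives
  f_x(x, y) = -4*x - y + 1, f_y(x, y) = -x + 2*y + 1.
  f_x(P) = -8, f_y(P) = -8 (gradient nonzero, so P is smooth).
Step 3: tangent line at P: -8·(x − 3) + -8·(y − -3) = 0.
Expanding: -8*x - 8*y = 0.


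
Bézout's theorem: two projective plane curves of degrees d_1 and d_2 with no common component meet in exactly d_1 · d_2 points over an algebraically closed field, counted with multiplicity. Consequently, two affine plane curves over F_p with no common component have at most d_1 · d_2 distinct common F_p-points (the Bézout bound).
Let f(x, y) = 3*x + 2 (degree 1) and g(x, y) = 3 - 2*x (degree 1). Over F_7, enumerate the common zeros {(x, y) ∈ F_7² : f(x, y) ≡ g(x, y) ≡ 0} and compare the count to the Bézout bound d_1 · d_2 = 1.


Common zeros: ∅; count = 0; Bézout bound = 1.

deg(f) = 1, deg(g) = 1, so Bézout bound = 1.
Scan x ∈ F_7. For each x, list the y ∈ F_7 with f(x, y) ≡ 0 and those with g(x, y) ≡ 0 (mod 7); the common zeros in that column are the intersection.
  x = 0: f ≡ 0 at y ∈ ∅; g ≡ 0 at y ∈ ∅; common: ∅.
  x = 1: f ≡ 0 at y ∈ ∅; g ≡ 0 at y ∈ ∅; common: ∅.
  x = 2: f ≡ 0 at y ∈ ∅; g ≡ 0 at y ∈ ∅; common: ∅.
  x = 3: f ≡ 0 at y ∈ ∅; g ≡ 0 at y ∈ ∅; common: ∅.
  x = 4: f ≡ 0 at y ∈ {0, 1, 2, 3, 4, 5, 6}; g ≡ 0 at y ∈ ∅; common: ∅.
  x = 5: f ≡ 0 at y ∈ ∅; g ≡ 0 at y ∈ {0, 1, 2, 3, 4, 5, 6}; common: ∅.
  x = 6: f ≡ 0 at y ∈ ∅; g ≡ 0 at y ∈ ∅; common: ∅.
Collecting: common zeros = ∅, so the count is 0.
Comparison with the Bézout bound: 0 ≤ 1 = deg(f)·deg(g), as expected for curves with no common component (the affine F_7-count falls short of the bound because intersections may lie at infinity, over extension fields, or carry multiplicity).


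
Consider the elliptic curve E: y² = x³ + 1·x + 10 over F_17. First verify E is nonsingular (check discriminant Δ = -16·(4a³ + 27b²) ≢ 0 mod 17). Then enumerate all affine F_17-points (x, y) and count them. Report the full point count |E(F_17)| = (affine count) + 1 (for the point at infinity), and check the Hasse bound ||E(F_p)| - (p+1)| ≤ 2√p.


Affine points = {(5, 2), (5, 15), (9, 0), (10, 0), (11, 3), (11, 14), (12, 4), (12, 13), (15, 0), (16, 5), (16, 12)}; affine count = 11; |E(F_17)| = 12.

Discriminant check: Δ ∝ 4a³ + 27b² = 4·1³ + 27·10² = 4·1 + 27·100 ≡ 1 (mod 17). Nonzero ⇒ E is nonsingular.
For each x ∈ F_17, compute rhs = x³ + 1·x + 10 mod 17, then count y ∈ F_17 with y² ≡ rhs.
  x = 0: rhs = 10, matching y values: none (0 points).
  x = 1: rhs = 12, matching y values: none (0 points).
  x = 2: rhs = 3, matching y values: none (0 points).
  x = 3: rhs = 6, matching y values: none (0 points).
  x = 4: rhs = 10, matching y values: none (0 points).
  x = 5: rhs = 4, matching y values: 2, 15 (2 points).
  x = 6: rhs = 11, matching y values: none (0 points).
  x = 7: rhs = 3, matching y values: none (0 points).
  x = 8: rhs = 3, matching y values: none (0 points).
  x = 9: rhs = 0, matching y values: 0 (1 points).
  x = 10: rhs = 0, matching y values: 0 (1 points).
  x = 11: rhs = 9, matching y values: 3, 14 (2 points).
  x = 12: rhs = 16, matching y values: 4, 13 (2 points).
  x = 13: rhs = 10, matching y values: none (0 points).
  x = 14: rhs = 14, matching y values: none (0 points).
  x = 15: rhs = 0, matching y values: 0 (1 points).
  x = 16: rhs = 8, matching y values: 5, 12 (2 points).
Total affine count: 11.
Full point count |E(F_17)| = 11 + 1 = 12.
Hasse bound: |12 − (17+1)| = |-6| = 6 ≤ 2√17 ≈ 8.2462 ✓.


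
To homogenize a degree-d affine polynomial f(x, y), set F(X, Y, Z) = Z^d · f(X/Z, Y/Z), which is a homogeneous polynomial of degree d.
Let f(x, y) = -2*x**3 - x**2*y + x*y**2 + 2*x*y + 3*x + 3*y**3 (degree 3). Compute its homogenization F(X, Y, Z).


F(X, Y, Z) = -2*X**3 - X**2*Y + X*Y**2 + 2*X*Y*Z + 3*X*Z**2 + 3*Y**3

deg(f) = 3.
Substitute x = X/Z, y = Y/Z into f, then multiply by Z^3.
  monomial -2·x^3·y^0 ↦ -2·X^3·Y^0·Z^0.
  monomial -1·x^2·y^1 ↦ -1·X^2·Y^1·Z^0.
  monomial 1·x^1·y^2 ↦ 1·X^1·Y^2·Z^0.
  monomial 2·x^1·y^1 ↦ 2·X^1·Y^1·Z^1.
  monomial 3·x^1·y^0 ↦ 3·X^1·Y^0·Z^2.
  monomial 3·x^0·y^3 ↦ 3·X^0·Y^3·Z^0.
Collecting: F(X, Y, Z) = -2*X**3 - X**2*Y + X*Y**2 + 2*X*Y*Z + 3*X*Z**2 + 3*Y**3.


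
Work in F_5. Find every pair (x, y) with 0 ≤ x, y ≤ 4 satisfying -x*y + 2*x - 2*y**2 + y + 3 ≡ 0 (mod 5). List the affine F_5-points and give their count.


Affine F_5-points: {(0, 4), (1, 0), (3, 1), (3, 3)}; count = 4.

For each of the 25 pairs (x, y) ∈ F_5², evaluate f(x, y) mod 5. Record the zeros.
  x = 0: [0↦3, 1↦2, 2↦2, 3↦3, 4↦0]  zeros at y ∈ {4}
  x = 1: [0↦0, 1↦3, 2↦2, 3↦2, 4↦3]  zeros at y ∈ {0}
  x = 2: [0↦2, 1↦4, 2↦2, 3↦1, 4↦1]  zeros at y ∈ ∅
  x = 3: [0↦4, 1↦0, 2↦2, 3↦0, 4↦4]  zeros at y ∈ {1, 3}
  x = 4: [0↦1, 1↦1, 2↦2, 3↦4, 4↦2]  zeros at y ∈ ∅
Collecting zeros: affine points = {(0, 4), (1, 0), (3, 1), (3, 3)}.
Total count |C(F_5)_aff| = 4.


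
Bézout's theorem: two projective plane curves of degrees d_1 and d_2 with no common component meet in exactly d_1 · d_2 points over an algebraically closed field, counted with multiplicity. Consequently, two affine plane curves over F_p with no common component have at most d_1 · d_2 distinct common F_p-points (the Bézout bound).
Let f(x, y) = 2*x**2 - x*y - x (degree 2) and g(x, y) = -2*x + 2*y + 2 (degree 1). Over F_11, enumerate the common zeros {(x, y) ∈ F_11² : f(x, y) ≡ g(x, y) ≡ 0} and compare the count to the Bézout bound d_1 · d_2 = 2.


Common zeros: {(0, 10)}; count = 1; Bézout bound = 2.

deg(f) = 2, deg(g) = 1, so Bézout bound = 2.
Scan x ∈ F_11. For each x, list the y ∈ F_11 with f(x, y) ≡ 0 and those with g(x, y) ≡ 0 (mod 11); the common zeros in that column are the intersection.
  x = 0: f ≡ 0 at y ∈ {0, 1, 2, 3, 4, 5, 6, 7, 8, 9, 10}; g ≡ 0 at y ∈ {10}; common: {10}.
  x = 1: f ≡ 0 at y ∈ {1}; g ≡ 0 at y ∈ {0}; common: ∅.
  x = 2: f ≡ 0 at y ∈ {3}; g ≡ 0 at y ∈ {1}; common: ∅.
  x = 3: f ≡ 0 at y ∈ {5}; g ≡ 0 at y ∈ {2}; common: ∅.
  x = 4: f ≡ 0 at y ∈ {7}; g ≡ 0 at y ∈ {3}; common: ∅.
  x = 5: f ≡ 0 at y ∈ {9}; g ≡ 0 at y ∈ {4}; common: ∅.
  x = 6: f ≡ 0 at y ∈ {0}; g ≡ 0 at y ∈ {5}; common: ∅.
  x = 7: f ≡ 0 at y ∈ {2}; g ≡ 0 at y ∈ {6}; common: ∅.
  x = 8: f ≡ 0 at y ∈ {4}; g ≡ 0 at y ∈ {7}; common: ∅.
  x = 9: f ≡ 0 at y ∈ {6}; g ≡ 0 at y ∈ {8}; common: ∅.
  x = 10: f ≡ 0 at y ∈ {8}; g ≡ 0 at y ∈ {9}; common: ∅.
Collecting: common zeros = {(0, 10)}, so the count is 1.
Comparison with the Bézout bound: 1 ≤ 2 = deg(f)·deg(g), as expected for curves with no common component (the affine F_11-count falls short of the bound because intersections may lie at infinity, over extension fields, or carry multiplicity).


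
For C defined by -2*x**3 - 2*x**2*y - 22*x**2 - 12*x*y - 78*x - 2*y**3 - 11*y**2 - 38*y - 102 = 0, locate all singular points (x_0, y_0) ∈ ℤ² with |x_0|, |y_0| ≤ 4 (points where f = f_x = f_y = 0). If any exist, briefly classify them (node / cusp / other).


Singular points: {(-3, -2)}; classification: cusp.

Compute partial derivatives:
  f_x = -6*x**2 - 4*x*y - 44*x - 12*y - 78.
  f_y = -2*x**2 - 12*x - 6*y**2 - 22*y - 38.
Scan x_0 ∈ {−4, ..., 4}. For each x_0, f_y(x_0, y) is a polynomial in y; find its integer roots y ∈ {−4, ..., 4}, then test f_x and f at those candidates.
  x = -4: f_y(-4, y) = -6*y**2 - 22*y - 22; no integer root y with |y| ≤ 4.
  x = -3: f_y(-3, y) = -6*y**2 - 22*y - 20; vanishes at y ∈ {-2}. (-3, -2): f_x = 0, f = 0 — SINGULAR.
  x = -2: f_y(-2, y) = -6*y**2 - 22*y - 22; no integer root y with |y| ≤ 4.
  x = -1: f_y(-1, y) = -6*y**2 - 22*y - 28; no integer root y with |y| ≤ 4.
  x = 0: f_y(0, y) = -6*y**2 - 22*y - 38; no integer root y with |y| ≤ 4.
  x = 1: f_y(1, y) = -6*y**2 - 22*y - 52; no integer root y with |y| ≤ 4.
  x = 2: f_y(2, y) = -6*y**2 - 22*y - 70; no integer root y with |y| ≤ 4.
  x = 3: f_y(3, y) = -6*y**2 - 22*y - 92; no integer root y with |y| ≤ 4.
  x = 4: f_y(4, y) = -6*y**2 - 22*y - 118; no integer root y with |y| ≤ 4.
Only singular point on the grid: (-3, -2).
Classify: substitute x = -3 + u, y = -2 + v and expand: f = -2*u**3 - 2*u**2*v - 2*v**3 + v**2.
No constant or linear terms (consistent with a singular point). Quadratic part: v**2. Cubic part: -2*u**3 - 2*u**2*v - 2*v**3.
The quadratic part v**2 is a perfect square, so there is a single (double) tangent line v = 0, i.e. y = -2. Restricting the cubic part to that line (v = 0) leaves -2*u**3 ≠ 0, so f is not divisible by v and the branch is v² ≈ 2*u**3 to lowest order — this is a cusp.
Classification: cusp.
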